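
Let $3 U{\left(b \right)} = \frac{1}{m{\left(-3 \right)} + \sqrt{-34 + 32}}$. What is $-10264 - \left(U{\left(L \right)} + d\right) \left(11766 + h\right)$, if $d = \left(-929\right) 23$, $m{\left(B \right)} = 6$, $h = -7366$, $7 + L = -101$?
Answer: $\frac{1786081784}{19} + \frac{2200 i \sqrt{2}}{57} \approx 9.4004 \cdot 10^{7} + 54.584 i$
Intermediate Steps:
$L = -108$ ($L = -7 - 101 = -108$)
$U{\left(b \right)} = \frac{1}{3 \left(6 + i \sqrt{2}\right)}$ ($U{\left(b \right)} = \frac{1}{3 \left(6 + \sqrt{-34 + 32}\right)} = \frac{1}{3 \left(6 + \sqrt{-2}\right)} = \frac{1}{3 \left(6 + i \sqrt{2}\right)}$)
$d = -21367$
$-10264 - \left(U{\left(L \right)} + d\right) \left(11766 + h\right) = -10264 - \left(\left(\frac{1}{19} - \frac{i \sqrt{2}}{114}\right) - 21367\right) \left(11766 - 7366\right) = -10264 - \left(- \frac{405972}{19} - \frac{i \sqrt{2}}{114}\right) 4400 = -10264 - \left(- \frac{1786276800}{19} - \frac{2200 i \sqrt{2}}{57}\right) = -10264 + \left(\frac{1786276800}{19} + \frac{2200 i \sqrt{2}}{57}\right) = \frac{1786081784}{19} + \frac{2200 i \sqrt{2}}{57}$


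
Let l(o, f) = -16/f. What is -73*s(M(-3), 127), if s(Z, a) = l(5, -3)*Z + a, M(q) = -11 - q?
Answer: -18469/3 ≈ -6156.3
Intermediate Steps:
s(Z, a) = a + 16*Z/3 (s(Z, a) = (-16/(-3))*Z + a = (-16*(-1/3))*Z + a = 16*Z/3 + a = a + 16*Z/3)
-73*s(M(-3), 127) = -73*(127 + 16*(-11 - 1*(-3))/3) = -73*(127 + 16*(-11 + 3)/3) = -73*(127 + (16/3)*(-8)) = -73*(127 - 128/3) = -73*253/3 = -18469/3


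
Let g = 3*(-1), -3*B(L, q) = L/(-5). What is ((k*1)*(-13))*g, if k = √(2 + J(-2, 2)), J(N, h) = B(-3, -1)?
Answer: 117*√5/5 ≈ 52.324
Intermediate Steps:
B(L, q) = L/15 (B(L, q) = -L/(3*(-5)) = -L*(-1)/(3*5) = -(-1)*L/15 = L/15)
J(N, h) = -⅕ (J(N, h) = (1/15)*(-3) = -⅕)
k = 3*√5/5 (k = √(2 - ⅕) = √(9/5) = 3*√5/5 ≈ 1.3416)
g = -3
((k*1)*(-13))*g = (((3*√5/5)*1)*(-13))*(-3) = ((3*√5/5)*(-13))*(-3) = -39*√5/5*(-3) = 117*√5/5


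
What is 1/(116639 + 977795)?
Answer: 1/1094434 ≈ 9.1371e-7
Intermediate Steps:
1/(116639 + 977795) = 1/1094434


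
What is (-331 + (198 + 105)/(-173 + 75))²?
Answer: 1071973081/9604 ≈ 1.1162e+5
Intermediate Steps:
(-331 + (198 + 105)/(-173 + 75))² = (-331 + 303/(-98))² = (-331 + 303*(-1/98))² = (-331 - 303/98)² = (-32741/98)² = 1071973081/9604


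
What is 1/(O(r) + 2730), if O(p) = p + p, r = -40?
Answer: 1/2650 ≈ 0.00037736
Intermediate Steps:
O(p) = 2*p
1/(O(r) + 2730) = 1/(2*(-40) + 2730) = 1/(-80 + 2730) = 1/2650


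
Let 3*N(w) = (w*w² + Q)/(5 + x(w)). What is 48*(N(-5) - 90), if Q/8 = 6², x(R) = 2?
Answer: -27632/7 ≈ -3947.4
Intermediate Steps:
Q = 288 (Q = 8*6² = 8*36 = 288)
N(w) = 96/7 + w³/21 (N(w) = ((w*w² + 288)/(5 + 2))/3 = ((w³ + 288)/7)/3 = ((288 + w³)*(⅐))/3 = (288/7 + w³/7)/3 = 96/7 + w³/21)
48*(N(-5) - 90) = 48*((96/7 + (1/21)*(-5)³) - 90) = 48*((96/7 + (1/21)*(-125)) - 90) = 48*((96/7 - 125/21) - 90) = 48*(163/21 - 90) = 48*(-1727/21) = -27632/7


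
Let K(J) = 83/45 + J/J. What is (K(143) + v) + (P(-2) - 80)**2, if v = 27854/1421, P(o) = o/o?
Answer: 400516063/63945 ≈ 6263.4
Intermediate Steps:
P(o) = 1
K(J) = 128/45 (K(J) = 83*(1/45) + 1 = 83/45 + 1 = 128/45)
v = 27854/1421 (v = 27854*(1/1421) = 27854/1421 ≈ 19.602)
(K(143) + v) + (P(-2) - 80)**2 = (128/45 + 27854/1421) + (1 - 80)**2 = 1435318/63945 + (-79)**2 = 1435318/63945 + 6241 = 400516063/63945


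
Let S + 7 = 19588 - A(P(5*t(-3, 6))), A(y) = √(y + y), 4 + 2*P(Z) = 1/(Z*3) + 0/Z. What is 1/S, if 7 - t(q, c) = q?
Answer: 2937150/57512334749 + 5*I*√3594/57512334749 ≈ 5.107e-5 + 5.2119e-9*I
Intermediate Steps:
t(q, c) = 7 - q
P(Z) = -2 + 1/(6*Z) (P(Z) = -2 + (1/(Z*3) + 0/Z)/2 = -2 + ((⅓)/Z + 0)/2 = -2 + (1/(3*Z) + 0)/2 = -2 + (1/(3*Z))/2 = -2 + 1/(6*Z))
A(y) = √2*√y (A(y) = √(2*y) = √2*√y)
S = 19581 - I*√3594/30 (S = -7 + (19588 - √2*√(-2 + 1/(6*((5*(7 - 1*(-3))))))) = -7 + (19588 - √2*√(-2 + 1/(6*((5*(7 + 3)))))) = -7 + (19588 - √2*√(-2 + 1/(6*((5*10))))) = -7 + (19588 - √2*√(-2 + (⅙)/50)) = -7 + (19588 - √2*√(-2 + (⅙)*(1/50))) = -7 + (19588 - √2*√(-2 + 1/300)) = -7 + (19588 - √2*√(-599/300)) = -7 + (19588 - √2*I*√1797/30) = -7 + (19588 - I*√3594/30) = 19581 - I*√3594/30 ≈ 19581.0 - 1.9983*I)
1/S = 1/(19581 - I*√3594/30)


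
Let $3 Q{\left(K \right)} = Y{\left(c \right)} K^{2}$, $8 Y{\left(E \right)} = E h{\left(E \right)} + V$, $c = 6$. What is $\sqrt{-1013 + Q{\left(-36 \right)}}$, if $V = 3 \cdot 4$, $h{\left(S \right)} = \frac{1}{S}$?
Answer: $i \sqrt{311} \approx 17.635 i$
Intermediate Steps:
$V = 12$
$Y{\left(E \right)} = \frac{13}{8}$ ($Y{\left(E \right)} = \frac{\frac{E}{E} + 12}{8} = \frac{1 + 12}{8} = \frac{1}{8} \cdot 13 = \frac{13}{8}$)
$Q{\left(K \right)} = \frac{13 K^{2}}{24}$ ($Q{\left(K \right)} = \frac{\frac{13}{8} K^{2}}{3} = \frac{13 K^{2}}{24}$)
$\sqrt{-1013 + Q{\left(-36 \right)}} = \sqrt{-1013 + \frac{13 \left(-36\right)^{2}}{24}} = \sqrt{-1013 + \frac{13}{24} \cdot 1296} = \sqrt{-1013 + 702} = \sqrt{-311} = i \sqrt{311}$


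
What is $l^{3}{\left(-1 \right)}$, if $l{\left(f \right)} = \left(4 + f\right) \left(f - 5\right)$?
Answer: $-5832$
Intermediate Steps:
$l{\left(f \right)} = \left(-5 + f\right) \left(4 + f\right)$ ($l{\left(f \right)} = \left(4 + f\right) \left(-5 + f\right) = \left(-5 + f\right) \left(4 + f\right)$)
$l^{3}{\left(-1 \right)} = \left(-20 + \left(-1\right)^{2} - -1\right)^{3} = \left(-20 + 1 + 1\right)^{3} = \left(-18\right)^{3} = -5832$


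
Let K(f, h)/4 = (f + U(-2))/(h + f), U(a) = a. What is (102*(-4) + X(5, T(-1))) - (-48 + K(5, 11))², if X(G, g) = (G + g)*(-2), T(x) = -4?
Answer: -42281/16 ≈ -2642.6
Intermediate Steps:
X(G, g) = -2*G - 2*g
K(f, h) = 4*(-2 + f)/(f + h) (K(f, h) = 4*((f - 2)/(h + f)) = 4*((-2 + f)/(f + h)) = 4*(-2 + f)/(f + h))
(102*(-4) + X(5, T(-1))) - (-48 + K(5, 11))² = (102*(-4) + (-2*5 - 2*(-4))) - (-48 + 4*(-2 + 5)/(5 + 11))² = (-408 + (-10 + 8)) - (-48 + 4*3/16)² = (-408 - 2) - (-48 + 4*(1/16)*3)² = -410 - (-48 + ¾)² = -410 - (-189/4)² = -410 - 1*35721/16 = -410 - 35721/16 = -42281/16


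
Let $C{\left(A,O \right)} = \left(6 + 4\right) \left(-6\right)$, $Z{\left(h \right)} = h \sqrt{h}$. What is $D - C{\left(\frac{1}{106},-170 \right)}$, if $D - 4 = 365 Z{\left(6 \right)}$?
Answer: $64 + 2190 \sqrt{6} \approx 5428.4$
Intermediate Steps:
$Z{\left(h \right)} = h^{\frac{3}{2}}$
$C{\left(A,O \right)} = -60$ ($C{\left(A,O \right)} = 10 \left(-6\right) = -60$)
$D = 4 + 2190 \sqrt{6}$ ($D = 4 + 365 \cdot 6^{\frac{3}{2}} = 4 + 365 \cdot 6 \sqrt{6} = 4 + 2190 \sqrt{6} \approx 5368.4$)
$D - C{\left(\frac{1}{106},-170 \right)} = \left(4 + 2190 \sqrt{6}\right) - -60 = \left(4 + 2190 \sqrt{6}\right) + 60 = 64 + 2190 \sqrt{6}$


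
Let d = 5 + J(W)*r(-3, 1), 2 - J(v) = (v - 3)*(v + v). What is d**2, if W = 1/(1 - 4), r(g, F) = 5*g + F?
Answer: 5329/81 ≈ 65.790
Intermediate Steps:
r(g, F) = F + 5*g
W = -1/3 (W = 1/(-3) = -1/3 ≈ -0.33333)
J(v) = 2 - 2*v*(-3 + v) (J(v) = 2 - (v - 3)*(v + v) = 2 - (-3 + v)*2*v = 2 - 2*v*(-3 + v))
d = 73/9 (d = 5 + (2 - 2*(-1/3)**2 + 6*(-1/3))*(1 + 5*(-3)) = 5 + (2 - 2*1/9 - 2)*(1 - 15) = 5 + (2 - 2/9 - 2)*(-14) = 5 - 2/9*(-14) = 5 + 28/9 = 73/9 ≈ 8.1111)
d**2 = (73/9)**2 = 5329/81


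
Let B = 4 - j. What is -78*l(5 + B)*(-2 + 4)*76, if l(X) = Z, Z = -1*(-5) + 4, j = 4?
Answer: -106704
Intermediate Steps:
B = 0 (B = 4 - 1*4 = 4 - 4 = 0)
Z = 9 (Z = 5 + 4 = 9)
l(X) = 9
-78*l(5 + B)*(-2 + 4)*76 = -702*(-2 + 4)*76 = -702*2*76 = -78*18*76 = -1404*76 = -106704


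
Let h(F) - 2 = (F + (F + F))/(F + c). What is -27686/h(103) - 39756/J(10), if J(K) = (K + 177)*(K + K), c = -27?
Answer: -1971949039/431035 ≈ -4574.9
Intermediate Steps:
J(K) = 2*K*(177 + K) (J(K) = (177 + K)*(2*K) = 2*K*(177 + K))
h(F) = 2 + 3*F/(-27 + F) (h(F) = 2 + (F + (F + F))/(F - 27) = 2 + (F + 2*F)/(-27 + F) = 2 + (3*F)/(-27 + F) = 2 + 3*F/(-27 + F))
-27686/h(103) - 39756/J(10) = -27686*(-27 + 103)/(-54 + 5*103) - 39756*1/(20*(177 + 10)) = -27686*76/(-54 + 515) - 39756/(2*10*187) = -27686/((1/76)*461) - 39756/3740 = -27686/461/76 - 39756*1/3740 = -27686*76/461 - 9939/935 = -2104136/461 - 9939/935 = -1971949039/431035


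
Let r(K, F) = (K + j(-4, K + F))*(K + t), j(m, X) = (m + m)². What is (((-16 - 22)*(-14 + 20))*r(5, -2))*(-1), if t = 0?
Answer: 78660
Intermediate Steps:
j(m, X) = 4*m² (j(m, X) = (2*m)² = 4*m²)
r(K, F) = K*(64 + K) (r(K, F) = (K + 4*(-4)²)*(K + 0) = (K + 4*16)*K = (K + 64)*K = (64 + K)*K = K*(64 + K))
(((-16 - 22)*(-14 + 20))*r(5, -2))*(-1) = (((-16 - 22)*(-14 + 20))*(5*(64 + 5)))*(-1) = ((-38*6)*(5*69))*(-1) = -228*345*(-1) = -78660*(-1) = 78660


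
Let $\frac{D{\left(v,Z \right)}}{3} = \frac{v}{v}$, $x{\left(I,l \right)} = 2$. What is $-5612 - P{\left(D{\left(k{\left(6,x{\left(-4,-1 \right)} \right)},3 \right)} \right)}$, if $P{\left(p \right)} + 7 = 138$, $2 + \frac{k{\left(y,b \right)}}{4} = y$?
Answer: $-5743$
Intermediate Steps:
$k{\left(y,b \right)} = -8 + 4 y$
$D{\left(v,Z \right)} = 3$ ($D{\left(v,Z \right)} = 3 \frac{v}{v} = 3 \cdot 1 = 3$)
$P{\left(p \right)} = 131$ ($P{\left(p \right)} = -7 + 138 = 131$)
$-5612 - P{\left(D{\left(k{\left(6,x{\left(-4,-1 \right)} \right)},3 \right)} \right)} = -5612 - 131 = -5743$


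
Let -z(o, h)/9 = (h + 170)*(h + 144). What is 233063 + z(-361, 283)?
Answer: -1507816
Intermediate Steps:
z(o, h) = -9*(144 + h)*(170 + h) (z(o, h) = -9*(h + 170)*(h + 144) = -9*(170 + h)*(144 + h) = -9*(144 + h)*(170 + h))
233063 + z(-361, 283) = 233063 + (-220320 - 2826*283 - 9*283²) = 233063 + (-220320 - 799758 - 9*80089) = 233063 + (-220320 - 799758 - 720801) = 233063 - 1740879 = -1507816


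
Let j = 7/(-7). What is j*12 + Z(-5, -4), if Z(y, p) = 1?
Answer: -11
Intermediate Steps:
j = -1 (j = 7*(-⅐) = -1)
j*12 + Z(-5, -4) = -1*12 + 1 = -12 + 1 = -11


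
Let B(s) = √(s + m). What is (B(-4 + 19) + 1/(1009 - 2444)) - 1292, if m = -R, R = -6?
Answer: -1854021/1435 + √21 ≈ -1287.4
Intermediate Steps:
m = 6 (m = -1*(-6) = 6)
B(s) = √(6 + s) (B(s) = √(s + 6) = √(6 + s))
(B(-4 + 19) + 1/(1009 - 2444)) - 1292 = (√(6 + (-4 + 19)) + 1/(1009 - 2444)) - 1292 = (√(6 + 15) + 1/(-1435)) - 1292 = (√21 - 1/1435) - 1292 = (-1/1435 + √21) - 1292 = -1854021/1435 + √21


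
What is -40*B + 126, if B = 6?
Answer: -114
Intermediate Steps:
-40*B + 126 = -40*6 + 126 = -240 + 126 = -114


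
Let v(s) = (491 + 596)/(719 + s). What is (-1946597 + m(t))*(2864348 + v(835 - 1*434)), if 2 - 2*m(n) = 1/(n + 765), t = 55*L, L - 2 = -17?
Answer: -35684673438587933/6400 ≈ -5.5757e+12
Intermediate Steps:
L = -15 (L = 2 - 17 = -15)
t = -825 (t = 55*(-15) = -825)
m(n) = 1 - 1/(2*(765 + n)) (m(n) = 1 - 1/(2*(n + 765)) = 1 - 1/(2*(765 + n)))
v(s) = 1087/(719 + s)
(-1946597 + m(t))*(2864348 + v(835 - 1*434)) = (-1946597 + (1529/2 - 825)/(765 - 825))*(2864348 + 1087/(719 + (835 - 1*434))) = (-1946597 - 121/2/(-60))*(2864348 + 1087/(719 + (835 - 434))) = (-1946597 - 1/60*(-121/2))*(2864348 + 1087/(719 + 401)) = (-1946597 + 121/120)*(2864348 + 1087/1120) = -233591519*(2864348 + 1087*(1/1120))/120 = -233591519*(2864348 + 1087/1120)/120 = -233591519/120*3208070847/1120 = -35684673438587933/6400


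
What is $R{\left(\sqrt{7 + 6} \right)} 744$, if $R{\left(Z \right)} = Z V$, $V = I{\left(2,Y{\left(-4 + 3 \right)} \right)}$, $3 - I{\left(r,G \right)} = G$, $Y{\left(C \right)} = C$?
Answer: $2976 \sqrt{13} \approx 10730.0$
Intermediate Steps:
$I{\left(r,G \right)} = 3 - G$
$V = 4$ ($V = 3 - \left(-4 + 3\right) = 3 - -1 = 3 + 1 = 4$)
$R{\left(Z \right)} = 4 Z$ ($R{\left(Z \right)} = Z 4 = 4 Z$)
$R{\left(\sqrt{7 + 6} \right)} 744 = 4 \sqrt{7 + 6} \cdot 744 = 4 \sqrt{13} \cdot 744 = 2976 \sqrt{13}$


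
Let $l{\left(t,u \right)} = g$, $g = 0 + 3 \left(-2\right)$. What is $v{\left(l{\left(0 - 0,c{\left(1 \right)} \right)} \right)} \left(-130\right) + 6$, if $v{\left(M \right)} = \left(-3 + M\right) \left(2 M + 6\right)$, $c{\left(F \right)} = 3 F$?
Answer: $-7014$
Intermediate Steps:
$g = -6$ ($g = 0 - 6 = -6$)
$l{\left(t,u \right)} = -6$
$v{\left(M \right)} = \left(-3 + M\right) \left(6 + 2 M\right)$
$v{\left(l{\left(0 - 0,c{\left(1 \right)} \right)} \right)} \left(-130\right) + 6 = \left(-18 + 2 \left(-6\right)^{2}\right) \left(-130\right) + 6 = \left(-18 + 2 \cdot 36\right) \left(-130\right) + 6 = \left(-18 + 72\right) \left(-130\right) + 6 = 54 \left(-130\right) + 6 = -7020 + 6 = -7014$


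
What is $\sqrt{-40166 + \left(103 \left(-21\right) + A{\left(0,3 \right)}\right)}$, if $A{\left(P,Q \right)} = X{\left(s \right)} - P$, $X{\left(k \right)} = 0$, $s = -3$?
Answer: $i \sqrt{42329} \approx 205.74 i$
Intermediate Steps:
$A{\left(P,Q \right)} = - P$ ($A{\left(P,Q \right)} = 0 - P = - P$)
$\sqrt{-40166 + \left(103 \left(-21\right) + A{\left(0,3 \right)}\right)} = \sqrt{-40166 + \left(103 \left(-21\right) - 0\right)} = \sqrt{-40166 + \left(-2163 + 0\right)} = \sqrt{-40166 - 2163} = \sqrt{-42329} = i \sqrt{42329}$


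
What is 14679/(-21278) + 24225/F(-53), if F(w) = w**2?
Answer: 474226239/59769902 ≈ 7.9342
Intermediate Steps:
14679/(-21278) + 24225/F(-53) = 14679/(-21278) + 24225/((-53)**2) = 14679*(-1/21278) + 24225/2809 = -14679/21278 + 24225*(1/2809) = -14679/21278 + 24225/2809 = 474226239/59769902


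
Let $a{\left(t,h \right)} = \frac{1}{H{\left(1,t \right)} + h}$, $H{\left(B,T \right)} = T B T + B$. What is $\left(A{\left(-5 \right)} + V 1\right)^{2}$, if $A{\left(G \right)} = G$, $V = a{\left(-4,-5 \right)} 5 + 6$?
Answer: $\frac{289}{144} \approx 2.0069$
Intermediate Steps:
$H{\left(B,T \right)} = B + B T^{2}$ ($H{\left(B,T \right)} = B T T + B = B T^{2} + B = B + B T^{2}$)
$a{\left(t,h \right)} = \frac{1}{1 + h + t^{2}}$ ($a{\left(t,h \right)} = \frac{1}{1 \left(1 + t^{2}\right) + h} = \frac{1}{\left(1 + t^{2}\right) + h} = \frac{1}{1 + h + t^{2}}$)
$V = \frac{77}{12}$ ($V = \frac{1}{1 - 5 + \left(-4\right)^{2}} \cdot 5 + 6 = \frac{1}{1 - 5 + 16} \cdot 5 + 6 = \frac{1}{12} \cdot 5 + 6 = \frac{5}{12} + 6 = \frac{77}{12} \approx 6.4167$)
$\left(A{\left(-5 \right)} + V 1\right)^{2} = \left(-5 + \frac{77}{12} \cdot 1\right)^{2} = \left(-5 + \frac{77}{12}\right)^{2} = \left(\frac{17}{12}\right)^{2} = \frac{289}{144}$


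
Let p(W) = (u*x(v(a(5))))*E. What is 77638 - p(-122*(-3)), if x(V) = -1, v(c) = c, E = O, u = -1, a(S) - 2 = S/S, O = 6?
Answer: 77632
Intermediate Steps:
a(S) = 3 (a(S) = 2 + S/S = 2 + 1 = 3)
E = 6
p(W) = 6 (p(W) = -1*(-1)*6 = 1*6 = 6)
77638 - p(-122*(-3)) = 77638 - 1*6 = 77638 - 6 = 77632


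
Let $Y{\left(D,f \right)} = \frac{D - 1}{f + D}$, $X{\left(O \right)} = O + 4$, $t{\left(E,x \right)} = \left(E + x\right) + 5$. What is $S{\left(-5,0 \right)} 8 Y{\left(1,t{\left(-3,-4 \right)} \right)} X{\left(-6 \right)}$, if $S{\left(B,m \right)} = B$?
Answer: $0$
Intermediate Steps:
$t{\left(E,x \right)} = 5 + E + x$
$X{\left(O \right)} = 4 + O$
$Y{\left(D,f \right)} = \frac{-1 + D}{D + f}$
$S{\left(-5,0 \right)} 8 Y{\left(1,t{\left(-3,-4 \right)} \right)} X{\left(-6 \right)} = \left(-5\right) 8 \frac{-1 + 1}{1 - 2} \left(4 - 6\right) = - 40 \frac{1}{1 - 2} \cdot 0 \left(-2\right) = - 40 \frac{1}{-1} \cdot 0 \left(-2\right) = - 40 \left(\left(-1\right) 0\right) \left(-2\right) = \left(-40\right) 0 \left(-2\right) = 0 \left(-2\right) = 0$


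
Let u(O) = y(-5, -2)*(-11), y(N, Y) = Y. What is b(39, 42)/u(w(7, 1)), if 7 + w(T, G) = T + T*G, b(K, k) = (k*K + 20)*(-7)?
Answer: -5803/11 ≈ -527.54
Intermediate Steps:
b(K, k) = -140 - 7*K*k (b(K, k) = (K*k + 20)*(-7) = (20 + K*k)*(-7) = -140 - 7*K*k)
w(T, G) = -7 + T + G*T (w(T, G) = -7 + (T + T*G) = -7 + (T + G*T) = -7 + T + G*T)
u(O) = 22 (u(O) = -2*(-11) = 22)
b(39, 42)/u(w(7, 1)) = (-140 - 7*39*42)/22 = (-140 - 11466)*(1/22) = -11606*1/22 = -5803/11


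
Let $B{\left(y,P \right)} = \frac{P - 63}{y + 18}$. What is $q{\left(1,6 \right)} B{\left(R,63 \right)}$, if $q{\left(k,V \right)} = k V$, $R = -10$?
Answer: $0$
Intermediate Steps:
$B{\left(y,P \right)} = \frac{-63 + P}{18 + y}$
$q{\left(k,V \right)} = V k$
$q{\left(1,6 \right)} B{\left(R,63 \right)} = 6 \cdot 1 \frac{-63 + 63}{18 - 10} = 6 \cdot \frac{1}{8} \cdot 0 = 6 \cdot 0 = 0$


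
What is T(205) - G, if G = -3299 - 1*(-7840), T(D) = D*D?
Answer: 37484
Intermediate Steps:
T(D) = D²
G = 4541 (G = -3299 + 7840 = 4541)
T(205) - G = 205² - 1*4541 = 42025 - 4541 = 37484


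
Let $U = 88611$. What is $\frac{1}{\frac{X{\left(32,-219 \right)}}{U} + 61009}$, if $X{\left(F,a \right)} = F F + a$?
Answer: $\frac{88611}{5406069304} \approx 1.6391 \cdot 10^{-5}$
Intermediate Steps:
$X{\left(F,a \right)} = a + F^{2}$ ($X{\left(F,a \right)} = F^{2} + a = a + F^{2}$)
$\frac{1}{\frac{X{\left(32,-219 \right)}}{U} + 61009} = \frac{1}{\frac{-219 + 32^{2}}{88611} + 61009} = \frac{1}{\left(-219 + 1024\right) \frac{1}{88611} + 61009} = \frac{1}{805 \cdot \frac{1}{88611} + 61009} = \frac{1}{\frac{805}{88611} + 61009} = \frac{1}{\frac{5406069304}{88611}} = \frac{88611}{5406069304}$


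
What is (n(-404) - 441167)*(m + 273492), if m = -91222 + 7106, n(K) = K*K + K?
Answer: -52713756480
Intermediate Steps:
n(K) = K + K**2 (n(K) = K**2 + K = K + K**2)
m = -84116
(n(-404) - 441167)*(m + 273492) = (-404*(1 - 404) - 441167)*(-84116 + 273492) = (-404*(-403) - 441167)*189376 = (162812 - 441167)*189376 = -278355*189376 = -52713756480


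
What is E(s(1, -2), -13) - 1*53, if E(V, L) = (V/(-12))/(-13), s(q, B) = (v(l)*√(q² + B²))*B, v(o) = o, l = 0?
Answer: -53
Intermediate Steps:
s(q, B) = 0 (s(q, B) = (0*√(q² + B²))*B = (0*√(B² + q²))*B = 0*B = 0)
E(V, L) = V/156 (E(V, L) = (V*(-1/12))*(-1/13) = -V/12*(-1/13) = V/156)
E(s(1, -2), -13) - 1*53 = (1/156)*0 - 1*53 = 0 - 53 = -53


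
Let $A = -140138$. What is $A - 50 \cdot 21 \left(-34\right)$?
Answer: $-104438$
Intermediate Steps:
$A - 50 \cdot 21 \left(-34\right) = -140138 - 50 \cdot 21 \left(-34\right) = -140138 - 1050 \left(-34\right) = -140138 - -35700 = -140138 + 35700 = -104438$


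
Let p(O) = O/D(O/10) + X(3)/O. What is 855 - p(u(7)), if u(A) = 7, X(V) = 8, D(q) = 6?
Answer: 35813/42 ≈ 852.69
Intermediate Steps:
p(O) = 8/O + O/6 (p(O) = O/6 + 8/O = 8/O + O/6)
855 - p(u(7)) = 855 - (8/7 + (1/6)*7) = 855 - (8*(1/7) + 7/6) = 855 - (8/7 + 7/6) = 855 - 1*97/42 = 855 - 97/42 = 35813/42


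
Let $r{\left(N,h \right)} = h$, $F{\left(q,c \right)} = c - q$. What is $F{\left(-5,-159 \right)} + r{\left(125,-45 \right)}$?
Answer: $-199$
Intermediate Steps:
$F{\left(-5,-159 \right)} + r{\left(125,-45 \right)} = \left(-159 - -5\right) - 45 = \left(-159 + 5\right) - 45 = -154 - 45 = -199$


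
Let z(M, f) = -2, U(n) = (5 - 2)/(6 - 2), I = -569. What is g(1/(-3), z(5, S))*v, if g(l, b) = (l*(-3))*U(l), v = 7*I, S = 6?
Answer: -11949/4 ≈ -2987.3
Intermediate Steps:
U(n) = ¾ (U(n) = 3/4 = 3*(¼) = ¾)
v = -3983 (v = 7*(-569) = -3983)
g(l, b) = -9*l/4 (g(l, b) = (l*(-3))*(¾) = -3*l*(¾) = -9*l/4)
g(1/(-3), z(5, S))*v = -9/4/(-3)*(-3983) = -9/4*(-⅓)*(-3983) = (¾)*(-3983) = -11949/4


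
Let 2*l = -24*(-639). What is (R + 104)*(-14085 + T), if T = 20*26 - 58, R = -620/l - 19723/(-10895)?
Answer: -10027593436666/6961905 ≈ -1.4404e+6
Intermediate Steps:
l = 7668 (l = (-24*(-639))/2 = (½)*15336 = 7668)
R = 36120266/20885715 (R = -620/7668 - 19723/(-10895) = -620*1/7668 - 19723*(-1/10895) = -155/1917 + 19723/10895 = 36120266/20885715 ≈ 1.7294)
T = 462 (T = 520 - 58 = 462)
(R + 104)*(-14085 + T) = (36120266/20885715 + 104)*(-14085 + 462) = (2208234626/20885715)*(-13623) = -10027593436666/6961905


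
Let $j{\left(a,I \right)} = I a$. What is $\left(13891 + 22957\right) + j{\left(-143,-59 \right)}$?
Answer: $45285$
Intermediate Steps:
$\left(13891 + 22957\right) + j{\left(-143,-59 \right)} = \left(13891 + 22957\right) - -8437 = 36848 + 8437 = 45285$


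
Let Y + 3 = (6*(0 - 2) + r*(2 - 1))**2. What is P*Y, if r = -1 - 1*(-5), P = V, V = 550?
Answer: 33550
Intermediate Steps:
P = 550
r = 4 (r = -1 + 5 = 4)
Y = 61 (Y = -3 + (6*(0 - 2) + 4*(2 - 1))**2 = -3 + (6*(-2) + 4*1)**2 = -3 + (-12 + 4)**2 = -3 + (-8)**2 = -3 + 64 = 61)
P*Y = 550*61 = 33550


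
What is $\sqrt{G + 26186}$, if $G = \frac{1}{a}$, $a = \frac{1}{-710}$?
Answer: $2 \sqrt{6369} \approx 159.61$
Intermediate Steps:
$a = - \frac{1}{710} \approx -0.0014085$
$G = -710$ ($G = \frac{1}{- \frac{1}{710}} = -710$)
$\sqrt{G + 26186} = \sqrt{-710 + 26186} = \sqrt{25476} = 2 \sqrt{6369}$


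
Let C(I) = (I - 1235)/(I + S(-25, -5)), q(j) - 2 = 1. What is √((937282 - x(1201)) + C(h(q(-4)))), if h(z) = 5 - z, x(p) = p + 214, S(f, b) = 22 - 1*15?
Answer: 3*√103970 ≈ 967.33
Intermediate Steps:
q(j) = 3 (q(j) = 2 + 1 = 3)
S(f, b) = 7 (S(f, b) = 22 - 15 = 7)
x(p) = 214 + p
C(I) = (-1235 + I)/(7 + I) (C(I) = (I - 1235)/(I + 7) = (-1235 + I)/(7 + I))
√((937282 - x(1201)) + C(h(q(-4)))) = √((937282 - (214 + 1201)) + (-1235 + (5 - 1*3))/(7 + (5 - 1*3))) = √((937282 - 1*1415) + (-1235 + (5 - 3))/(7 + (5 - 3))) = √((937282 - 1415) + (-1235 + 2)/(7 + 2)) = √(935867 - 1233/9) = √(935867 + (⅑)*(-1233)) = √(935867 - 137) = √935730 = 3*√103970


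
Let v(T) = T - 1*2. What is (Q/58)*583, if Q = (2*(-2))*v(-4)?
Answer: 6996/29 ≈ 241.24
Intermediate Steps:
v(T) = -2 + T (v(T) = T - 2 = -2 + T)
Q = 24 (Q = (2*(-2))*(-2 - 4) = -4*(-6) = 24)
(Q/58)*583 = (24/58)*583 = (24*(1/58))*583 = (12/29)*583 = 6996/29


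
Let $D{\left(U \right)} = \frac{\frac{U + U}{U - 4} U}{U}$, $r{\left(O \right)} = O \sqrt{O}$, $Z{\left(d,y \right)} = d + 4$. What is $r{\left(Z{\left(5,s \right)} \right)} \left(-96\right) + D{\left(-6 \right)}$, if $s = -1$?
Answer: $- \frac{12954}{5} \approx -2590.8$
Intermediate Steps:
$Z{\left(d,y \right)} = 4 + d$
$r{\left(O \right)} = O^{\frac{3}{2}}$
$D{\left(U \right)} = \frac{2 U}{-4 + U}$ ($D{\left(U \right)} = \frac{\frac{2 U}{-4 + U} U}{U} = \frac{2 U^{2} \frac{1}{-4 + U}}{U} = \frac{2 U}{-4 + U}$)
$r{\left(Z{\left(5,s \right)} \right)} \left(-96\right) + D{\left(-6 \right)} = \left(4 + 5\right)^{\frac{3}{2}} \left(-96\right) + 2 \left(-6\right) \frac{1}{-4 - 6} = 9^{\frac{3}{2}} \left(-96\right) + 2 \left(-6\right) \frac{1}{-10} = 27 \left(-96\right) + 2 \left(-6\right) \left(- \frac{1}{10}\right) = -2592 + \frac{6}{5} = - \frac{12954}{5}$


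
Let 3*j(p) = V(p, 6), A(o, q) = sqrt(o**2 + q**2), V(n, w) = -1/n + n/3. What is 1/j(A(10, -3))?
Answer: 9*sqrt(109)/106 ≈ 0.88644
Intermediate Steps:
V(n, w) = -1/n + n/3 (V(n, w) = -1/n + n*(1/3) = -1/n + n/3)
j(p) = -1/(3*p) + p/9 (j(p) = (-1/p + p/3)/3 = -1/(3*p) + p/9)
1/j(A(10, -3)) = 1/((-3 + (sqrt(10**2 + (-3)**2))**2)/(9*(sqrt(10**2 + (-3)**2)))) = 1/((-3 + (sqrt(100 + 9))**2)/(9*(sqrt(100 + 9)))) = 1/((-3 + (sqrt(109))**2)/(9*(sqrt(109)))) = 1/((sqrt(109)/109)*(-3 + 109)/9) = 1/((1/9)*(sqrt(109)/109)*106) = 1/(106*sqrt(109)/981) = 9*sqrt(109)/106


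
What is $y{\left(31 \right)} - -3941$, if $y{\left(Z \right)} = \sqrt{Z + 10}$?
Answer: $3941 + \sqrt{41} \approx 3947.4$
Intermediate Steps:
$y{\left(Z \right)} = \sqrt{10 + Z}$
$y{\left(31 \right)} - -3941 = \sqrt{10 + 31} - -3941 = \sqrt{41} + 3941 = 3941 + \sqrt{41}$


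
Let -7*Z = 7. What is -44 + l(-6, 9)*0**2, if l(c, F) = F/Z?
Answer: -44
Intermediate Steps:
Z = -1 (Z = -1/7*7 = -1)
l(c, F) = -F (l(c, F) = F/(-1) = F*(-1) = -F)
-44 + l(-6, 9)*0**2 = -44 - 1*9*0**2 = -44 - 9*0 = -44 + 0 = -44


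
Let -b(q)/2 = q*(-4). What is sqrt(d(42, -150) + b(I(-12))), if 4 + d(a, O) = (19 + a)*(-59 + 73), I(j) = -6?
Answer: sqrt(802) ≈ 28.320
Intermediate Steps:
b(q) = 8*q (b(q) = -2*q*(-4) = -(-8)*q = 8*q)
d(a, O) = 262 + 14*a (d(a, O) = -4 + (19 + a)*(-59 + 73) = -4 + (19 + a)*14 = -4 + (266 + 14*a) = 262 + 14*a)
sqrt(d(42, -150) + b(I(-12))) = sqrt((262 + 14*42) + 8*(-6)) = sqrt((262 + 588) - 48) = sqrt(850 - 48) = sqrt(802)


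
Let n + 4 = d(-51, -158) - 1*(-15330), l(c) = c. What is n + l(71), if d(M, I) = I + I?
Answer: 15081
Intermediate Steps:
d(M, I) = 2*I
n = 15010 (n = -4 + (2*(-158) - 1*(-15330)) = -4 + (-316 + 15330) = -4 + 15014 = 15010)
n + l(71) = 15010 + 71 = 15081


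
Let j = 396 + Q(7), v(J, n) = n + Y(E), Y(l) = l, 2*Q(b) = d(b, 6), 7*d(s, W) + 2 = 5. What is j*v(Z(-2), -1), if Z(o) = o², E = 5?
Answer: 11094/7 ≈ 1584.9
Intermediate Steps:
d(s, W) = 3/7 (d(s, W) = -2/7 + (⅐)*5 = -2/7 + 5/7 = 3/7)
Q(b) = 3/14 (Q(b) = (½)*(3/7) = 3/14)
v(J, n) = 5 + n (v(J, n) = n + 5 = 5 + n)
j = 5547/14 (j = 396 + 3/14 = 5547/14 ≈ 396.21)
j*v(Z(-2), -1) = 5547*(5 - 1)/14 = (5547/14)*4 = 11094/7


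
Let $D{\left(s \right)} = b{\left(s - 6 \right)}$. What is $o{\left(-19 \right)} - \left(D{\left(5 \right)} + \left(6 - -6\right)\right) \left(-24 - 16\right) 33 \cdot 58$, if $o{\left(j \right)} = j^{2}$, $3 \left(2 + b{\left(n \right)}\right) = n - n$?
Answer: $765961$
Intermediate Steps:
$b{\left(n \right)} = -2$ ($b{\left(n \right)} = -2 + \frac{n - n}{3} = -2 + \frac{1}{3} \cdot 0 = -2 + 0 = -2$)
$D{\left(s \right)} = -2$
$o{\left(-19 \right)} - \left(D{\left(5 \right)} + \left(6 - -6\right)\right) \left(-24 - 16\right) 33 \cdot 58 = \left(-19\right)^{2} - \left(-2 + \left(6 - -6\right)\right) \left(-24 - 16\right) 33 \cdot 58 = 361 - \left(-2 + \left(6 + 6\right)\right) \left(-40\right) 33 \cdot 58 = 361 - \left(-2 + 12\right) \left(-40\right) 33 \cdot 58 = 361 - 10 \left(-40\right) 33 \cdot 58 = 361 - \left(-400\right) 33 \cdot 58 = 361 - \left(-13200\right) 58 = 361 - -765600 = 361 + 765600 = 765961$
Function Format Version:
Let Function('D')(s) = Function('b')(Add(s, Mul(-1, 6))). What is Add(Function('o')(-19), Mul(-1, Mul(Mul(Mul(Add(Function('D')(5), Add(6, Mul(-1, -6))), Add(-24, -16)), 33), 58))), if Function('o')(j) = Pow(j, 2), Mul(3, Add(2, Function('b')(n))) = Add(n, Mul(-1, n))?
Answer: 765961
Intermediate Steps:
Function('b')(n) = -2 (Function('b')(n) = Add(-2, Mul(Rational(1, 3), Add(n, Mul(-1, n)))) = Add(-2, Mul(Rational(1, 3), 0)) = Add(-2, 0) = -2)
Function('D')(s) = -2
Add(Function('o')(-19), Mul(-1, Mul(Mul(Mul(Add(Function('D')(5), Add(6, Mul(-1, -6))), Add(-24, -16)), 33), 58))) = Add(Pow(-19, 2), Mul(-1, Mul(Mul(Mul(Add(-2, Add(6, Mul(-1, -6))), Add(-24, -16)), 33), 58))) = Add(361, Mul(-1, Mul(Mul(Mul(Add(-2, Add(6, 6)), -40), 33), 58))) = Add(361, Mul(-1, Mul(Mul(Mul(Add(-2, 12), -40), 33), 58))) = Add(361, Mul(-1, Mul(Mul(Mul(10, -40), 33), 58))) = Add(361, Mul(-1, Mul(Mul(-400, 33), 58))) = Add(361, Mul(-1, Mul(-13200, 58))) = Add(361, Mul(-1, -765600)) = Add(361, 765600) = 765961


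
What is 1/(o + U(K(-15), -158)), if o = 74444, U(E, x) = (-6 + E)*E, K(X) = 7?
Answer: 1/74451 ≈ 1.3432e-5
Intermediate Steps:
U(E, x) = E*(-6 + E)
1/(o + U(K(-15), -158)) = 1/(74444 + 7*(-6 + 7)) = 1/(74444 + 7*1) = 1/(74444 + 7) = 1/74451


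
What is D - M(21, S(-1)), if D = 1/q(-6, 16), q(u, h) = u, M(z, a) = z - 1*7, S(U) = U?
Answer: -85/6 ≈ -14.167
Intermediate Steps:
M(z, a) = -7 + z (M(z, a) = z - 7 = -7 + z)
D = -⅙ (D = 1/(-6) = -⅙ ≈ -0.16667)
D - M(21, S(-1)) = -⅙ - (-7 + 21) = -⅙ - 1*14 = -⅙ - 14 = -85/6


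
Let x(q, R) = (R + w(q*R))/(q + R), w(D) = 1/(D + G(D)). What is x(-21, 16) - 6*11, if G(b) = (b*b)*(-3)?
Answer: -117302303/1695120 ≈ -69.200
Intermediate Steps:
G(b) = -3*b² (G(b) = b²*(-3) = -3*b²)
w(D) = 1/(D - 3*D²)
x(q, R) = (R - 1/(R*q*(-1 + 3*R*q)))/(R + q) (x(q, R) = (R - 1/((q*R)*(-1 + 3*(q*R))))/(q + R) = (R - 1/((R*q)*(-1 + 3*(R*q))))/(R + q) = (R - 1/(R*q)/(-1 + 3*R*q))/(R + q) = (R - 1/(R*q*(-1 + 3*R*q)))/(R + q))
x(-21, 16) - 6*11 = (-1 - 21*16²*(-1 + 3*16*(-21)))/(16*(-21)*(-1 + 3*16*(-21))*(16 - 21)) - 6*11 = (1/16)*(-1/21)*(-1 - 21*256*(-1 - 1008))/(-1 - 1008*(-5)) - 66 = (1/16)*(-1/21)*(-⅕)*(-1 - 21*256*(-1009))/(-1009) - 66 = (1/16)*(-1/21)*(-1/1009)*(-⅕)*(-1 + 5424384) - 66 = (1/16)*(-1/21)*(-1/1009)*(-⅕)*5424383 - 66 = -5424383/1695120 - 66 = -117302303/1695120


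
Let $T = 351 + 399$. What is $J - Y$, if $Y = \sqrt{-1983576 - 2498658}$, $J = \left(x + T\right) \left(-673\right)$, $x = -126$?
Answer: $-419952 - 3 i \sqrt{498026} \approx -4.1995 \cdot 10^{5} - 2117.1 i$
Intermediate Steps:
$T = 750$
$J = -419952$ ($J = \left(-126 + 750\right) \left(-673\right) = 624 \left(-673\right) = -419952$)
$Y = 3 i \sqrt{498026}$ ($Y = \sqrt{-4482234} = 3 i \sqrt{498026} \approx 2117.1 i$)
$J - Y = -419952 - 3 i \sqrt{498026}$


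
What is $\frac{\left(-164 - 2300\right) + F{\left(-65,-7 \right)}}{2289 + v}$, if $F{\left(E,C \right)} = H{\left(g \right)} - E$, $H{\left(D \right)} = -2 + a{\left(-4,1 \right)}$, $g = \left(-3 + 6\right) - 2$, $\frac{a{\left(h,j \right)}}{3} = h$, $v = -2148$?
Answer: $- \frac{2413}{141} \approx -17.113$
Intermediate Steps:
$a{\left(h,j \right)} = 3 h$
$g = 1$ ($g = 3 - 2 = 1$)
$H{\left(D \right)} = -14$ ($H{\left(D \right)} = -2 + 3 \left(-4\right) = -2 - 12 = -14$)
$F{\left(E,C \right)} = -14 - E$
$\frac{\left(-164 - 2300\right) + F{\left(-65,-7 \right)}}{2289 + v} = \frac{\left(-164 - 2300\right) - -51}{2289 - 2148} = \frac{\left(-164 - 2300\right) + \left(-14 + 65\right)}{141} = \left(-2464 + 51\right) \frac{1}{141} = \left(-2413\right) \frac{1}{141} = - \frac{2413}{141}$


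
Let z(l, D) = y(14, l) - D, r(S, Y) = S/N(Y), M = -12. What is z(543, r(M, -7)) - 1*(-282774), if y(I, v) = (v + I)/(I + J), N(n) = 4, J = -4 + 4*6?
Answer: 9614975/34 ≈ 2.8279e+5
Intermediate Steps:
J = 20 (J = -4 + 24 = 20)
r(S, Y) = S/4
y(I, v) = (I + v)/(20 + I) (y(I, v) = (v + I)/(I + 20) = (I + v)/(20 + I))
z(l, D) = 7/17 - D + l/34 (z(l, D) = (14 + l)/(20 + 14) - D = (14 + l)/34 - D = (7/17 + l/34) - D = 7/17 - D + l/34)
z(543, r(M, -7)) - 1*(-282774) = (7/17 - (-12)/4 + (1/34)*543) - 1*(-282774) = (7/17 - 1*(-3) + 543/34) + 282774 = (7/17 + 3 + 543/34) + 282774 = 659/34 + 282774 = 9614975/34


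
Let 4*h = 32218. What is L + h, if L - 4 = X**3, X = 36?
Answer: 109429/2 ≈ 54715.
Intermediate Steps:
L = 46660 (L = 4 + 36**3 = 4 + 46656 = 46660)
h = 16109/2 (h = (1/4)*32218 = 16109/2 ≈ 8054.5)
L + h = 46660 + 16109/2 = 109429/2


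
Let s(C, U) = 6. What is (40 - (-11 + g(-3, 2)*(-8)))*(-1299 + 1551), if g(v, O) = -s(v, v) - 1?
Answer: -1260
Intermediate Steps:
g(v, O) = -7 (g(v, O) = -1*6 - 1 = -6 - 1 = -7)
(40 - (-11 + g(-3, 2)*(-8)))*(-1299 + 1551) = (40 - (-11 - 7*(-8)))*(-1299 + 1551) = (40 - (-11 + 56))*252 = (40 - 1*45)*252 = (40 - 45)*252 = -5*252 = -1260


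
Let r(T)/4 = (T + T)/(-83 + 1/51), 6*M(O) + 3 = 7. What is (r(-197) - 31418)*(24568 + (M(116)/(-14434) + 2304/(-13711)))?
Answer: -121139427372331887475/157037279469 ≈ -7.7141e+8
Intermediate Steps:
M(O) = ⅔ (M(O) = -½ + (⅙)*7 = -½ + 7/6 = ⅔)
r(T) = -51*T/529 (r(T) = 4*((T + T)/(-83 + 1/51)) = 4*((2*T)/(-83 + 1/51)) = 4*((2*T)/(-4232/51)) = 4*((2*T)*(-51/4232)) = 4*(-51*T/2116) = -51*T/529)
(r(-197) - 31418)*(24568 + (M(116)/(-14434) + 2304/(-13711))) = (-51/529*(-197) - 31418)*(24568 + ((⅔)/(-14434) + 2304/(-13711))) = (10047/529 - 31418)*(24568 + ((⅔)*(-1/14434) + 2304*(-1/13711))) = -16610075*(24568 + (-1/21651 - 2304/13711))/529 = -16610075*(24568 - 49897615/296856861)/529 = -16610075/529*7293129463433/296856861 = -121139427372331887475/157037279469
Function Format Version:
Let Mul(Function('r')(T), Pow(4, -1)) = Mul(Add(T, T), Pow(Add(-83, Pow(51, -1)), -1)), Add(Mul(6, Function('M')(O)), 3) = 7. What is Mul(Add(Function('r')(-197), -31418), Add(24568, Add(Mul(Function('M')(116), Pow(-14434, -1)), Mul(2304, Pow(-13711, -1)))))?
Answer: Rational(-121139427372331887475, 157037279469) ≈ -7.7141e+8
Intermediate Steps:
Function('M')(O) = Rational(2, 3) (Function('M')(O) = Add(Rational(-1, 2), Mul(Rational(1, 6), 7)) = Add(Rational(-1, 2), Rational(7, 6)) = Rational(2, 3))
Function('r')(T) = Mul(Rational(-51, 529), T) (Function('r')(T) = Mul(4, Mul(Add(T, T), Pow(Add(-83, Pow(51, -1)), -1))) = Mul(4, Mul(Mul(2, T), Pow(Add(-83, Rational(1, 51)), -1))) = Mul(4, Mul(Mul(2, T), Pow(Rational(-4232, 51), -1))) = Mul(4, Mul(Mul(2, T), Rational(-51, 4232))) = Mul(4, Mul(Rational(-51, 2116), T)) = Mul(Rational(-51, 529), T))
Mul(Add(Function('r')(-197), -31418), Add(24568, Add(Mul(Function('M')(116), Pow(-14434, -1)), Mul(2304, Pow(-13711, -1))))) = Mul(Add(Mul(Rational(-51, 529), -197), -31418), Add(24568, Add(Mul(Rational(2, 3), Pow(-14434, -1)), Mul(2304, Pow(-13711, -1))))) = Mul(Add(Rational(10047, 529), -31418), Add(24568, Add(Mul(Rational(2, 3), Rational(-1, 14434)), Mul(2304, Rational(-1, 13711))))) = Mul(Rational(-16610075, 529), Add(24568, Add(Rational(-1, 21651), Rational(-2304, 13711)))) = Mul(Rational(-16610075, 529), Add(24568, Rational(-49897615, 296856861))) = Mul(Rational(-16610075, 529), Rational(7293129463433, 296856861)) = Rational(-121139427372331887475, 157037279469)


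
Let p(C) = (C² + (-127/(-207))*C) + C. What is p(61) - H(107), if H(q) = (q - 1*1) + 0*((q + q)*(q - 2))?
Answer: 768679/207 ≈ 3713.4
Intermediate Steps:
p(C) = C² + 334*C/207 (p(C) = (C² + (-127*(-1/207))*C) + C = (C² + 127*C/207) + C = C² + 334*C/207)
H(q) = -1 + q (H(q) = (q - 1) + 0*((2*q)*(-2 + q)) = (-1 + q) + 0*(2*q*(-2 + q)) = (-1 + q) + 0 = -1 + q)
p(61) - H(107) = (1/207)*61*(334 + 207*61) - (-1 + 107) = (1/207)*61*(334 + 12627) - 1*106 = (1/207)*61*12961 - 106 = 790621/207 - 106 = 768679/207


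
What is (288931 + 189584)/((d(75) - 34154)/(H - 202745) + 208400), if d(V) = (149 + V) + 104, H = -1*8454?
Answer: 4393995195/1913648062 ≈ 2.2961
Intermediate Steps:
H = -8454
d(V) = 253 + V
(288931 + 189584)/((d(75) - 34154)/(H - 202745) + 208400) = (288931 + 189584)/(((253 + 75) - 34154)/(-8454 - 202745) + 208400) = 478515/((328 - 34154)/(-211199) + 208400) = 478515/(-33826*(-1/211199) + 208400) = 478515/(33826/211199 + 208400) = 478515/(44013905426/211199) = 478515*(211199/44013905426) = 4393995195/1913648062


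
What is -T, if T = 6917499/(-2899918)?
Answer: 6917499/2899918 ≈ 2.3854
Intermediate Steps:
T = -6917499/2899918 (T = 6917499*(-1/2899918) = -6917499/2899918 ≈ -2.3854)
-T = -1*(-6917499/2899918) = 6917499/2899918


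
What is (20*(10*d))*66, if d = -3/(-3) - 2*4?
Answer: -92400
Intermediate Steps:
d = -7 (d = -3*(-⅓) - 8 = 1 - 8 = -7)
(20*(10*d))*66 = (20*(10*(-7)))*66 = (20*(-70))*66 = -1400*66 = -92400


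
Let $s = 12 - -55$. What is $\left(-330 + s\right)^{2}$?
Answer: $69169$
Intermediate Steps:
$s = 67$ ($s = 12 + 55 = 67$)
$\left(-330 + s\right)^{2} = \left(-330 + 67\right)^{2} = \left(-263\right)^{2} = 69169$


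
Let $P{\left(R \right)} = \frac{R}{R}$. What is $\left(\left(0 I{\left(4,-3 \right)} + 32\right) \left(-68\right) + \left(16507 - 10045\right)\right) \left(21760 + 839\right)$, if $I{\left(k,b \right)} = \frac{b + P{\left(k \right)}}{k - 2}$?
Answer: $96859314$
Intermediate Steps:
$P{\left(R \right)} = 1$
$I{\left(k,b \right)} = \frac{1 + b}{-2 + k}$ ($I{\left(k,b \right)} = \frac{b + 1}{k - 2} = \frac{1 + b}{-2 + k}$)
$\left(\left(0 I{\left(4,-3 \right)} + 32\right) \left(-68\right) + \left(16507 - 10045\right)\right) \left(21760 + 839\right) = \left(\left(0 \frac{1 - 3}{-2 + 4} + 32\right) \left(-68\right) + \left(16507 - 10045\right)\right) \left(21760 + 839\right) = \left(\left(0 \cdot \frac{1}{2} \left(-2\right) + 32\right) \left(-68\right) + \left(16507 - 10045\right)\right) 22599 = \left(\left(0 \cdot \frac{1}{2} \left(-2\right) + 32\right) \left(-68\right) + 6462\right) 22599 = \left(\left(0 \left(-1\right) + 32\right) \left(-68\right) + 6462\right) 22599 = \left(\left(0 + 32\right) \left(-68\right) + 6462\right) 22599 = \left(32 \left(-68\right) + 6462\right) 22599 = \left(-2176 + 6462\right) 22599 = 4286 \cdot 22599 = 96859314$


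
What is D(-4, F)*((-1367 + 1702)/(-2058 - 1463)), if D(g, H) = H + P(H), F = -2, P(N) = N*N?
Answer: -670/3521 ≈ -0.19029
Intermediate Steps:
P(N) = N²
D(g, H) = H + H²
D(-4, F)*((-1367 + 1702)/(-2058 - 1463)) = (-2*(1 - 2))*((-1367 + 1702)/(-2058 - 1463)) = (-2*(-1))*(335/(-3521)) = 2*(335*(-1/3521)) = 2*(-335/3521) = -670/3521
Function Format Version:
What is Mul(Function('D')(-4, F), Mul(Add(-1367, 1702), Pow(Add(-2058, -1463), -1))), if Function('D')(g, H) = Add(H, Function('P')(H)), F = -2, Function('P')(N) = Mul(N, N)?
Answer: Rational(-670, 3521) ≈ -0.19029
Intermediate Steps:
Function('P')(N) = Pow(N, 2)
Function('D')(g, H) = Add(H, Pow(H, 2))
Mul(Function('D')(-4, F), Mul(Add(-1367, 1702), Pow(Add(-2058, -1463), -1))) = Mul(Mul(-2, Add(1, -2)), Mul(Add(-1367, 1702), Pow(Add(-2058, -1463), -1))) = Mul(Mul(-2, -1), Mul(335, Pow(-3521, -1))) = Mul(2, Mul(335, Rational(-1, 3521))) = Mul(2, Rational(-335, 3521)) = Rational(-670, 3521)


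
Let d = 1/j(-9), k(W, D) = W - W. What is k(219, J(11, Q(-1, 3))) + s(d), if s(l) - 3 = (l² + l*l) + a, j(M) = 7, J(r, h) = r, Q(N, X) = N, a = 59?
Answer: 3040/49 ≈ 62.041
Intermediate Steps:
k(W, D) = 0
d = ⅐ (d = 1/7 = ⅐ ≈ 0.14286)
s(l) = 62 + 2*l² (s(l) = 3 + ((l² + l*l) + 59) = 3 + ((l² + l²) + 59) = 3 + (2*l² + 59) = 3 + (59 + 2*l²) = 62 + 2*l²)
k(219, J(11, Q(-1, 3))) + s(d) = 0 + (62 + 2*(⅐)²) = 0 + (62 + 2*(1/49)) = 0 + (62 + 2/49) = 0 + 3040/49 = 3040/49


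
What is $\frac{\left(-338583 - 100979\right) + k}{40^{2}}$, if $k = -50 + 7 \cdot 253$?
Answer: $- \frac{437841}{1600} \approx -273.65$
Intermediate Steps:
$k = 1721$ ($k = -50 + 1771 = 1721$)
$\frac{\left(-338583 - 100979\right) + k}{40^{2}} = \frac{\left(-338583 - 100979\right) + 1721}{40^{2}} = \frac{-439562 + 1721}{1600} = \left(-437841\right) \frac{1}{1600} = - \frac{437841}{1600}$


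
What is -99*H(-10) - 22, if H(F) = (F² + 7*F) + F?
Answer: -2002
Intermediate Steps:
H(F) = F² + 8*F
-99*H(-10) - 22 = -(-990)*(8 - 10) - 22 = -(-990)*(-2) - 22 = -99*20 - 22 = -1980 - 22 = -2002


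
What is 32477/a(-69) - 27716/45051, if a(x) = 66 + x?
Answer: -162578275/15017 ≈ -10826.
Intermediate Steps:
32477/a(-69) - 27716/45051 = 32477/(66 - 69) - 27716/45051 = 32477/(-3) - 27716*1/45051 = 32477*(-1/3) - 27716/45051 = -32477/3 - 27716/45051 = -162578275/15017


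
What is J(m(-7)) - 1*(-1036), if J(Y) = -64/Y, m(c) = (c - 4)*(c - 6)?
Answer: 148084/143 ≈ 1035.6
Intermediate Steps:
m(c) = (-6 + c)*(-4 + c) (m(c) = (-4 + c)*(-6 + c) = (-6 + c)*(-4 + c))
J(m(-7)) - 1*(-1036) = -64/(24 + (-7)² - 10*(-7)) - 1*(-1036) = -64/(24 + 49 + 70) + 1036 = -64/143 + 1036 = 148084/143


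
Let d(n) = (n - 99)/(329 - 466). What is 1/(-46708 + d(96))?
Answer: -137/6398993 ≈ -2.1410e-5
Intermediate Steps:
d(n) = 99/137 - n/137 (d(n) = (-99 + n)/(-137) = (-99 + n)*(-1/137) = 99/137 - n/137)
1/(-46708 + d(96)) = 1/(-46708 + (99/137 - 1/137*96)) = 1/(-46708 + (99/137 - 96/137)) = 1/(-46708 + 3/137) = 1/(-6398993/137) = -137/6398993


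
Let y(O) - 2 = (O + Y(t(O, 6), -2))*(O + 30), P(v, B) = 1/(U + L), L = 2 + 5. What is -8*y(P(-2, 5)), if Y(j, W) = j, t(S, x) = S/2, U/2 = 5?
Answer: -10756/289 ≈ -37.218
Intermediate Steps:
L = 7
U = 10 (U = 2*5 = 10)
t(S, x) = S/2 (t(S, x) = S*(½) = S/2)
P(v, B) = 1/17 (P(v, B) = 1/(10 + 7) = 1/17)
y(O) = 2 + 3*O*(30 + O)/2 (y(O) = 2 + (O + O/2)*(O + 30) = 2 + (3*O/2)*(30 + O) = 2 + 3*O*(30 + O)/2)
-8*y(P(-2, 5)) = -8*(2 + 45*(1/17) + 3*(1/17)²/2) = -8*(2 + 45/17 + (3/2)*(1/289)) = -8*(2 + 45/17 + 3/578) = -8*2689/578 = -10756/289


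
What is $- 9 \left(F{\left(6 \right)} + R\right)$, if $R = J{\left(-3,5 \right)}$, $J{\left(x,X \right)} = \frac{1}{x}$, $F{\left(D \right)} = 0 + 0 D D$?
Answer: $3$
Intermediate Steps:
$F{\left(D \right)} = 0$ ($F{\left(D \right)} = 0 + 0 D = 0 + 0 = 0$)
$R = - \frac{1}{3}$ ($R = \frac{1}{-3} = - \frac{1}{3} \approx -0.33333$)
$- 9 \left(F{\left(6 \right)} + R\right) = - 9 \left(0 - \frac{1}{3}\right) = \left(-9\right) \left(- \frac{1}{3}\right) = 3$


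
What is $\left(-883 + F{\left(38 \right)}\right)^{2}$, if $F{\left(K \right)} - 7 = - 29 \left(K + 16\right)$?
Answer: $5963364$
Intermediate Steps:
$F{\left(K \right)} = -457 - 29 K$ ($F{\left(K \right)} = 7 - 29 \left(K + 16\right) = 7 - 29 \left(16 + K\right) = 7 - \left(464 + 29 K\right) = -457 - 29 K$)
$\left(-883 + F{\left(38 \right)}\right)^{2} = \left(-883 - 1559\right)^{2} = \left(-2442\right)^{2} = 5963364$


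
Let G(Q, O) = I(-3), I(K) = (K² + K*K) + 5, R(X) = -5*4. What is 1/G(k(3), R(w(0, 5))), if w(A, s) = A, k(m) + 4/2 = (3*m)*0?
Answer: 1/23 ≈ 0.043478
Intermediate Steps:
k(m) = -2 (k(m) = -2 + (3*m)*0 = -2 + 0 = -2)
R(X) = -20
I(K) = 5 + 2*K² (I(K) = (K² + K²) + 5 = 2*K² + 5 = 5 + 2*K²)
G(Q, O) = 23 (G(Q, O) = 5 + 2*(-3)² = 5 + 2*9 = 5 + 18 = 23)
1/G(k(3), R(w(0, 5))) = 1/23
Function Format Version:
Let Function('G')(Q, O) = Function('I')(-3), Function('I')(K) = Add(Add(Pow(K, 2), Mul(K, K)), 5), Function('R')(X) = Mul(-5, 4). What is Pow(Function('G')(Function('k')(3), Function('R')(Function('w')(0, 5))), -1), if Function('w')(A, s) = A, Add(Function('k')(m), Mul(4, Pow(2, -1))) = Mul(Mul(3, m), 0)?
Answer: Rational(1, 23) ≈ 0.043478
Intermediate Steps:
Function('k')(m) = -2 (Function('k')(m) = Add(-2, Mul(Mul(3, m), 0)) = Add(-2, 0) = -2)
Function('R')(X) = -20
Function('I')(K) = Add(5, Mul(2, Pow(K, 2))) (Function('I')(K) = Add(Add(Pow(K, 2), Pow(K, 2)), 5) = Add(Mul(2, Pow(K, 2)), 5) = Add(5, Mul(2, Pow(K, 2))))
Function('G')(Q, O) = 23 (Function('G')(Q, O) = Add(5, Mul(2, Pow(-3, 2))) = Add(5, Mul(2, 9)) = Add(5, 18) = 23)
Pow(Function('G')(Function('k')(3), Function('R')(Function('w')(0, 5))), -1) = Pow(23, -1) = Rational(1, 23)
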